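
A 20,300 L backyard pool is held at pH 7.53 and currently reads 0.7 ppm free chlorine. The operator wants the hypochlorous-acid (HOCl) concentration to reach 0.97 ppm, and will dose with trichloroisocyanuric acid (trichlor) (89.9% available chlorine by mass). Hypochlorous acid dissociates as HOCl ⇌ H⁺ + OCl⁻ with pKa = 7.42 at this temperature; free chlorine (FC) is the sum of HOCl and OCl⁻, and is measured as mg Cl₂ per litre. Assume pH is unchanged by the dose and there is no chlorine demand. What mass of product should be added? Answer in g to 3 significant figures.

[OCl⁻]/[HOCl] = 10^(pH − pKa) = 10^(7.53 − 7.42) = 1.288; fraction as HOCl = 1/(1 + 1.288) = 0.437.
Free chlorine required for 0.97 ppm HOCl: 0.97 / 0.437 = 2.22 ppm.
FC to add: 2.22 − 0.7 = 1.52 mg/L as Cl₂.
Cl₂ equivalent: 1.52 mg/L × 20,300 L = 30.85 g.
Product at 89.9% available Cl: 30.85 / 0.899 = 34.31 g.

34.3 g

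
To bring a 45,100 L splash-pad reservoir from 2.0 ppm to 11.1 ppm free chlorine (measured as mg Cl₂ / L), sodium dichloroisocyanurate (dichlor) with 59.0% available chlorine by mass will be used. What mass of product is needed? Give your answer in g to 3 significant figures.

696 g

Chlorine deficit: 11.1 − 2.0 = 9.1 ppm = 9.1 mg/L as Cl₂.
Cl₂ equivalent needed: 9.1 mg/L × 45,100 L = 410,400 mg = 410.4 g.
Product at 59.0% available chlorine: 410.4 / 0.59 = 695.6 g.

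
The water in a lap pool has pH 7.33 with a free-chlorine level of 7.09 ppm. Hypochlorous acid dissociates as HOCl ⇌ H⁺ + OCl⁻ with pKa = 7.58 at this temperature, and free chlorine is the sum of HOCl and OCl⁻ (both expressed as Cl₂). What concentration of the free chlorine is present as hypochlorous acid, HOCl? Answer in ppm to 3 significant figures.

4.54 ppm

[OCl⁻]/[HOCl] = 10^(pH − pKa) = 10^(7.33 − 7.58) = 10^-0.25 = 0.5623.
Fraction as HOCl = 1 / (1 + 0.5623) = 0.6401.
HOCl = 0.6401 × 7.09 ppm = 4.538 ppm.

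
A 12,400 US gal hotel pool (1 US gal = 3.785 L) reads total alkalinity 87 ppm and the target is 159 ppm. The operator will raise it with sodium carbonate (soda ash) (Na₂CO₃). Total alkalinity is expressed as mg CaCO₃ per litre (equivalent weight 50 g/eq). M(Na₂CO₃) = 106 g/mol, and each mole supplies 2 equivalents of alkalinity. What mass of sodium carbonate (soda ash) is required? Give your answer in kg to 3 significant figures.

3.58 kg

Volume: 12,400 US gal × 3.785 L/gal = 46,934 L.
Alkalinity to add: (159 − 87) = 72 mg/L as CaCO₃ × 46,934 L = 3379 g as CaCO₃.
Equivalents: 3379 g ÷ 50 g/eq = 67.58 eq.
Each mole of Na₂CO₃ supplies 2 eq, so 67.58 / 2 = 33.79 mol.
Mass: 33.79 mol × 106 g/mol = 3582 g.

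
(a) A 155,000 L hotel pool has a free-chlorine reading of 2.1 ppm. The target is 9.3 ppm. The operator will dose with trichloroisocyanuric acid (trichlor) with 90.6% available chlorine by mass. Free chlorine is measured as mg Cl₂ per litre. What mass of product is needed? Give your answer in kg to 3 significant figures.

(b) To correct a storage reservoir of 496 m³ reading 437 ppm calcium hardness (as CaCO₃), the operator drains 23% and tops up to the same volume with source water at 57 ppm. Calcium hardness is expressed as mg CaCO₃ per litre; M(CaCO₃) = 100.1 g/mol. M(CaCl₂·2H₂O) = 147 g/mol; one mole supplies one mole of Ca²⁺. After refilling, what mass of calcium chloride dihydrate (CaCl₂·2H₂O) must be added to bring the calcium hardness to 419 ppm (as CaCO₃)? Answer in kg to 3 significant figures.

(a) 1.23 kg; (b) 50.6 kg

(a) Chlorine deficit: 9.3 − 2.1 = 7.2 ppm = 7.2 mg/L as Cl₂.
(a) Cl₂ equivalent needed: 7.2 mg/L × 155,000 L = 1,116,000 mg = 1116 g.
(a) Product at 90.6% available chlorine: 1116 / 0.906 = 1232 g.

(b) Volume: 496 m³ = 496,000 L.
(b) After draining 23% and refilling: 437 × 0.77 + 57 × 0.23 = 349.6 ppm.
(b) Deficit to target: 419 − 349.6 = 69.4 mg/L.
(b) As CaCO₃: 69.4 mg/L × 496,000 L = 34,420 g; ÷ 100.1 = 343.9 mol Ca²⁺.
(b) Mass: 343.9 × 147 = 50,550 g.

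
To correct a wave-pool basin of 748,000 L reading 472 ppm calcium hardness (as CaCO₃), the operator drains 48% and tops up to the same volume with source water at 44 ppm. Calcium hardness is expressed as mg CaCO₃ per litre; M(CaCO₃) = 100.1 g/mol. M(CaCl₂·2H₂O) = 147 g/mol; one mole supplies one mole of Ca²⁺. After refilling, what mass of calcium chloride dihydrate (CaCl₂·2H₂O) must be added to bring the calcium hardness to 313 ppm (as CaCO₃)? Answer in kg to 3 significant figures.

After draining 48% and refilling: 472 × 0.52 + 44 × 0.48 = 266.56 ppm.
Deficit to target: 313 − 266.56 = 46.44 mg/L.
As CaCO₃: 46.44 mg/L × 748,000 L = 34,740 g; ÷ 100.1 = 347 mol Ca²⁺.
Mass: 347 × 147 = 51,010 g.

51.0 kg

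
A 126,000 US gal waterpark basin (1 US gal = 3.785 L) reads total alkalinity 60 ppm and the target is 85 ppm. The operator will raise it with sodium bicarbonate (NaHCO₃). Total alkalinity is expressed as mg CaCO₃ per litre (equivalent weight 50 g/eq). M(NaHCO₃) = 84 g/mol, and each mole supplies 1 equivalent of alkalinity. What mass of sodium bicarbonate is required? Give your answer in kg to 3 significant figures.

Volume: 126,000 US gal × 3.785 L/gal = 476,910 L.
Alkalinity to add: (85 − 60) = 25 mg/L as CaCO₃ × 476,910 L = 11,920 g as CaCO₃.
Equivalents: 11,920 g ÷ 50 g/eq = 238.5 eq.
NaHCO₃ supplies 1 eq per mole → 238.5 mol.
Mass: 238.5 mol × 84 g/mol = 20,030 g.

20.0 kg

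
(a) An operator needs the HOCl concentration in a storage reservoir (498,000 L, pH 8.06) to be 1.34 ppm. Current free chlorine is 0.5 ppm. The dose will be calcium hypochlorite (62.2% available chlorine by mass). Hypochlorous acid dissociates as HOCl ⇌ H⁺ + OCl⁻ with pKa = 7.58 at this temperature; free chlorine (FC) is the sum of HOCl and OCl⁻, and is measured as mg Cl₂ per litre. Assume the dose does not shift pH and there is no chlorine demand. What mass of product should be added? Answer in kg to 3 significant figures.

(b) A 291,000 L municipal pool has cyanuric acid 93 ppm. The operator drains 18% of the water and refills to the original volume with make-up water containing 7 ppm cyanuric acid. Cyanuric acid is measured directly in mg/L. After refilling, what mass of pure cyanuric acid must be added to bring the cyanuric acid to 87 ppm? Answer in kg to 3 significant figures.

(a) [OCl⁻]/[HOCl] = 10^(pH − pKa) = 10^(8.06 − 7.58) = 3.02; fraction as HOCl = 1/(1 + 3.02) = 0.2488.
(a) Free chlorine required for 1.34 ppm HOCl: 1.34 / 0.2488 = 5.387 ppm.
(a) FC to add: 5.387 − 0.5 = 4.887 mg/L as Cl₂.
(a) Cl₂ equivalent: 4.887 mg/L × 498,000 L = 2434 g.
(a) Product at 62.2% available Cl: 2434 / 0.622 = 3913 g.

(b) After draining 18% and refilling: 93 × 0.82 + 7 × 0.18 = 77.52 ppm.
(b) Deficit to target: 87 − 77.52 = 9.48 mg/L.
(b) Mass: 9.48 mg/L × 291,000 L = 2759 g cyanuric acid.

(a) 3.91 kg; (b) 2.76 kg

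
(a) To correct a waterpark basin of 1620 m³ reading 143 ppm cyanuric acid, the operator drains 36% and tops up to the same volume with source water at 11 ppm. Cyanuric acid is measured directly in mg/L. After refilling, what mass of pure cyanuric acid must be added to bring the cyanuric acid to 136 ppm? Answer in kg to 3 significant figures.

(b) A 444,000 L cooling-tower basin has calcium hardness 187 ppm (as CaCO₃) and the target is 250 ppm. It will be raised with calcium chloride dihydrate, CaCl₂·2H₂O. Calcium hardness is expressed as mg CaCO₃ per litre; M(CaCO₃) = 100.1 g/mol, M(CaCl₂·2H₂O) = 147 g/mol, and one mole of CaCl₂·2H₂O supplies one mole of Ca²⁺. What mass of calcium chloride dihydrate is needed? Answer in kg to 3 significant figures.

(a) 65.6 kg; (b) 41.1 kg

(a) Volume: 1620 m³ = 1,620,000 L.
(a) After draining 36% and refilling: 143 × 0.64 + 11 × 0.36 = 95.48 ppm.
(a) Deficit to target: 136 − 95.48 = 40.52 mg/L.
(a) Mass: 40.52 mg/L × 1,620,000 L = 65,640 g cyanuric acid.

(b) Hardness to add: (250 − 187) = 63 mg/L as CaCO₃ × 444,000 L = 27,970 g as CaCO₃.
(b) Moles of Ca²⁺ (1 mol Ca²⁺ ≡ 1 mol CaCO₃): 27,970 / 100.1 g/mol = 279.4 mol.
(b) Mass of CaCl₂·2H₂O: 279.4 × 147 = 41,080 g.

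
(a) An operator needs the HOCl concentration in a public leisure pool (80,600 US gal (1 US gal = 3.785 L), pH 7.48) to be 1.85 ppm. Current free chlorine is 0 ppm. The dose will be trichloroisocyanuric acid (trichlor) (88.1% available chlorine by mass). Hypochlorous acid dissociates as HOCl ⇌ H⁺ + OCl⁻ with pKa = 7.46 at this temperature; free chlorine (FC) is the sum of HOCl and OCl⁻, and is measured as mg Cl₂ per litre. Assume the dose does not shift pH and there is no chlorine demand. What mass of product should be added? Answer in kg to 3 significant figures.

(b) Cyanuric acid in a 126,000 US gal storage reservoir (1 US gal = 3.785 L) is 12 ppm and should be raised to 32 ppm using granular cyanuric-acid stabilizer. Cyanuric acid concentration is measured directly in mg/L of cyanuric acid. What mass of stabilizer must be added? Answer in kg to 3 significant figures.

(a) Volume: 80,600 US gal × 3.785 L/gal = 305,071 L.
(a) [OCl⁻]/[HOCl] = 10^(pH − pKa) = 10^(7.48 − 7.46) = 1.047; fraction as HOCl = 1/(1 + 1.047) = 0.4885.
(a) Free chlorine required for 1.85 ppm HOCl: 1.85 / 0.4885 = 3.787 ppm.
(a) FC to add: 3.787 − 0 = 3.787 mg/L as Cl₂.
(a) Cl₂ equivalent: 3.787 mg/L × 305,071 L = 1155 g.
(a) Product at 88.1% available Cl: 1155 / 0.881 = 1311 g.

(b) Volume: 126,000 US gal × 3.785 L/gal = 476,910 L.
(b) CYA to add: (32 − 12) = 20 mg/L × 476,910 L = 9538 g cyanuric acid.

(a) 1.31 kg; (b) 9.54 kg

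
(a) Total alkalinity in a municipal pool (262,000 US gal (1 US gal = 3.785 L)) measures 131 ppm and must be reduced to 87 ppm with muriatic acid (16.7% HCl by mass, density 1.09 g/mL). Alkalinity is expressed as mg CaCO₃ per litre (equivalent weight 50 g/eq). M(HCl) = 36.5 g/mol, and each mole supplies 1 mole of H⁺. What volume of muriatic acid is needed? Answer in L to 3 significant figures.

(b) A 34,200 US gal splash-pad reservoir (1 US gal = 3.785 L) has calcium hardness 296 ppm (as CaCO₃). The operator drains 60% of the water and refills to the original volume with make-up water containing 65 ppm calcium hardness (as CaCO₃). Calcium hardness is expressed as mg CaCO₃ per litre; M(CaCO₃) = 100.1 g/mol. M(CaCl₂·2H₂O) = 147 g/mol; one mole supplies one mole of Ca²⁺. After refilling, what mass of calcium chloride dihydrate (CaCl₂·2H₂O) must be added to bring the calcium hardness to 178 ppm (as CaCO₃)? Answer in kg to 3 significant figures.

(a) 175 L; (b) 3.92 kg

(a) Volume: 262,000 US gal × 3.785 L/gal = 991,670 L.
(a) Alkalinity to neutralize: (131 − 87) = 44 mg/L as CaCO₃ × 991,670 L = 43,630 g as CaCO₃.
(a) Equivalents of H⁺ required: 43,630 ÷ 50 g/eq = 872.7 eq = 872.7 mol HCl.
(a) Mass of HCl: 872.7 × 36.5 = 31,850 g.
(a) Mass of 16.7% solution: 31,850 / 0.167 = 190,700 g.
(a) Volume: 190,700 g ÷ 1.09 g/mL = 175,000 mL.

(b) Volume: 34,200 US gal × 3.785 L/gal = 129,447 L.
(b) After draining 60% and refilling: 296 × 0.40 + 65 × 0.60 = 157.4 ppm.
(b) Deficit to target: 178 − 157.4 = 20.6 mg/L.
(b) As CaCO₃: 20.6 mg/L × 129,447 L = 2667 g; ÷ 100.1 = 26.64 mol Ca²⁺.
(b) Mass: 26.64 × 147 = 3916 g.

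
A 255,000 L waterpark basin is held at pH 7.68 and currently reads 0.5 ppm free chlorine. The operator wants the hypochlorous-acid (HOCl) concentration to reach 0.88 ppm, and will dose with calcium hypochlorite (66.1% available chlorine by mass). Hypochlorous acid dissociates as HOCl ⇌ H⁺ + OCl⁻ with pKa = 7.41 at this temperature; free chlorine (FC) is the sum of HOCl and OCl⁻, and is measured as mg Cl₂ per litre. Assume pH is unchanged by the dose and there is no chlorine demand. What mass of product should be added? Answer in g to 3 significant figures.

779 g

[OCl⁻]/[HOCl] = 10^(pH − pKa) = 10^(7.68 − 7.41) = 1.862; fraction as HOCl = 1/(1 + 1.862) = 0.3494.
Free chlorine required for 0.88 ppm HOCl: 0.88 / 0.3494 = 2.519 ppm.
FC to add: 2.519 − 0.5 = 2.019 mg/L as Cl₂.
Cl₂ equivalent: 2.019 mg/L × 255,000 L = 514.8 g.
Product at 66.1% available Cl: 514.8 / 0.661 = 778.7 g.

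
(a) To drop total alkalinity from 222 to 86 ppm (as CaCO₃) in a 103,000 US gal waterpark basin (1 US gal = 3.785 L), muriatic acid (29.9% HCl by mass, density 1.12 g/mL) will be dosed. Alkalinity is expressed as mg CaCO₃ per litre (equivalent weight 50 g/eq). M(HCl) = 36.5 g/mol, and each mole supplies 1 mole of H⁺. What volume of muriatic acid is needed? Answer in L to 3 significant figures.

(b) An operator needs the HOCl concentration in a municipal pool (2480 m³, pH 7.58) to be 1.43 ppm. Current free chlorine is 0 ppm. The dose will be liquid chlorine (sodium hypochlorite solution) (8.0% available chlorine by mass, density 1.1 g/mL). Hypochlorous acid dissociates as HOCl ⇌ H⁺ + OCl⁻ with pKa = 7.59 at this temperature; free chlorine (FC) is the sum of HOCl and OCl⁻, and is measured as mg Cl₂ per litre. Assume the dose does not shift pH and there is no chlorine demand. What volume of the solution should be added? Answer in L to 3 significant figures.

(a) Volume: 103,000 US gal × 3.785 L/gal = 389,855 L.
(a) Alkalinity to neutralize: (222 − 86) = 136 mg/L as CaCO₃ × 389,855 L = 53,020 g as CaCO₃.
(a) Equivalents of H⁺ required: 53,020 ÷ 50 g/eq = 1060 eq = 1060 mol HCl.
(a) Mass of HCl: 1060 × 36.5 = 38,700 g.
(a) Mass of 29.9% solution: 38,700 / 0.299 = 129,400 g.
(a) Volume: 129,400 g ÷ 1.12 g/mL = 115,600 mL.

(b) Volume: 2480 m³ = 2,480,000 L.
(b) [OCl⁻]/[HOCl] = 10^(pH − pKa) = 10^(7.58 − 7.59) = 0.9772; fraction as HOCl = 1/(1 + 0.9772) = 0.5058.
(b) Free chlorine required for 1.43 ppm HOCl: 1.43 / 0.5058 = 2.827 ppm.
(b) FC to add: 2.827 − 0 = 2.827 mg/L as Cl₂.
(b) Cl₂ equivalent: 2.827 mg/L × 2,480,000 L = 7012 g.
(b) Product at 8.0% available Cl: 7012 / 0.08 = 87,650 g.
(b) Volume: 87,650 g ÷ 1.1 g/mL = 79,680 mL.

(a) 116 L; (b) 79.7 L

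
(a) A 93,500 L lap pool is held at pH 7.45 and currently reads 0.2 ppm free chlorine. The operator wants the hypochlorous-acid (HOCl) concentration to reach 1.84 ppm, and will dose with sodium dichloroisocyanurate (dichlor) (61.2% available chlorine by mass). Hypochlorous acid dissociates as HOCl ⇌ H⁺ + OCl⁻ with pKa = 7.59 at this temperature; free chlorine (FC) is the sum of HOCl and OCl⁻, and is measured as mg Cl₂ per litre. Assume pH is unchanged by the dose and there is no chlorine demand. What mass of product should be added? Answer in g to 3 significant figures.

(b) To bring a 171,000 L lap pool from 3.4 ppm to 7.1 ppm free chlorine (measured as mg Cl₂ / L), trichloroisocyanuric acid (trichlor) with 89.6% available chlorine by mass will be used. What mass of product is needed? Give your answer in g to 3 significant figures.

(a) [OCl⁻]/[HOCl] = 10^(pH − pKa) = 10^(7.45 − 7.59) = 0.7244; fraction as HOCl = 1/(1 + 0.7244) = 0.5799.
(a) Free chlorine required for 1.84 ppm HOCl: 1.84 / 0.5799 = 3.173 ppm.
(a) FC to add: 3.173 − 0.2 = 2.973 mg/L as Cl₂.
(a) Cl₂ equivalent: 2.973 mg/L × 93,500 L = 278 g.
(a) Product at 61.2% available Cl: 278 / 0.612 = 454.2 g.

(b) Chlorine deficit: 7.1 − 3.4 = 3.7 ppm = 3.7 mg/L as Cl₂.
(b) Cl₂ equivalent needed: 3.7 mg/L × 171,000 L = 632,700 mg = 632.7 g.
(b) Product at 89.6% available chlorine: 632.7 / 0.896 = 706.1 g.

(a) 454 g; (b) 706 g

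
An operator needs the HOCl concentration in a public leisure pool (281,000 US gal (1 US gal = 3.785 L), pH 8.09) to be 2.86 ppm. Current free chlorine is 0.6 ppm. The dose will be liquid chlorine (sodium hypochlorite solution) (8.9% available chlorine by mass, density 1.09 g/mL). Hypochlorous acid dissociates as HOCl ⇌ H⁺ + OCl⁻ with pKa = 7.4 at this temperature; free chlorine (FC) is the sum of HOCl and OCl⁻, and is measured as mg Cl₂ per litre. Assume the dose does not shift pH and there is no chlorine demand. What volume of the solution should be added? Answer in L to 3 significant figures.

178 L

Volume: 281,000 US gal × 3.785 L/gal = 1,063,585 L.
[OCl⁻]/[HOCl] = 10^(pH − pKa) = 10^(8.09 − 7.4) = 4.898; fraction as HOCl = 1/(1 + 4.898) = 0.1696.
Free chlorine required for 2.86 ppm HOCl: 2.86 / 0.1696 = 16.87 ppm.
FC to add: 16.87 − 0.6 = 16.27 mg/L as Cl₂.
Cl₂ equivalent: 16.27 mg/L × 1,063,585 L = 17,300 g.
Product at 8.9% available Cl: 17,300 / 0.089 = 194,400 g.
Volume: 194,400 g ÷ 1.09 g/mL = 178,400 mL.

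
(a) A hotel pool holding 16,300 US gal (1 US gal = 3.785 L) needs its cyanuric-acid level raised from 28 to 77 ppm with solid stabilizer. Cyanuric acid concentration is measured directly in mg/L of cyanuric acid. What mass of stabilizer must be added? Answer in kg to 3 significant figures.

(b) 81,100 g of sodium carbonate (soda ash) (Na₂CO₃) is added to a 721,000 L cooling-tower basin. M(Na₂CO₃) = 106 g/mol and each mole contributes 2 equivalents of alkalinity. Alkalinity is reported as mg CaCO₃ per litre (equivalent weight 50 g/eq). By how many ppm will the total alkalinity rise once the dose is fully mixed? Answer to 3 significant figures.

(a) Volume: 16,300 US gal × 3.785 L/gal = 61,696 L.
(a) CYA to add: (77 − 28) = 49 mg/L × 61,696 L = 3023 g cyanuric acid.

(b) Moles of Na₂CO₃: 81,100 g ÷ 106 g/mol = 765.1 mol → 1530 eq of alkalinity.
(b) As CaCO₃: 1530 eq × 50 g/eq = 76,510 g.
(b) Rise: 76,510 g / 721,000 L × 1000 = 106.1 mg/L.

(a) 3.02 kg; (b) 106 ppm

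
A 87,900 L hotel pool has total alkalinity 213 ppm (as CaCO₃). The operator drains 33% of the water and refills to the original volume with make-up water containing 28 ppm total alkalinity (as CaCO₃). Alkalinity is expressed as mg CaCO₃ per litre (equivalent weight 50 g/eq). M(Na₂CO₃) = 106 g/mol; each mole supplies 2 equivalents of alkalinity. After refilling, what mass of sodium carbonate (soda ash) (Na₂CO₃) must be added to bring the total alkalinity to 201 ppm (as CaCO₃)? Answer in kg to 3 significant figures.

4.57 kg

After draining 33% and refilling: 213 × 0.67 + 28 × 0.33 = 151.95 ppm.
Deficit to target: 201 − 151.95 = 49.05 mg/L.
As CaCO₃: 49.05 mg/L × 87,900 L = 4311 g; ÷ 50 g/eq ÷ 2 = 43.11 mol Na₂CO₃.
Mass: 43.11 × 106 = 4570 g.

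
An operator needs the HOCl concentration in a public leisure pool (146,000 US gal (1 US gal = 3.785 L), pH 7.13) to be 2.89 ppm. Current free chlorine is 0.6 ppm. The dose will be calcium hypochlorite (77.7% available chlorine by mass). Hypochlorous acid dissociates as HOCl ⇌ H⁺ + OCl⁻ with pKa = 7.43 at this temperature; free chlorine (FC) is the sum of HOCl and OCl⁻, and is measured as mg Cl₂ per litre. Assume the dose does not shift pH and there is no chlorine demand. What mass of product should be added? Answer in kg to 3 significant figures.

2.66 kg

Volume: 146,000 US gal × 3.785 L/gal = 552,610 L.
[OCl⁻]/[HOCl] = 10^(pH − pKa) = 10^(7.13 − 7.43) = 0.5012; fraction as HOCl = 1/(1 + 0.5012) = 0.6661.
Free chlorine required for 2.89 ppm HOCl: 2.89 / 0.6661 = 4.338 ppm.
FC to add: 4.338 − 0.6 = 3.738 mg/L as Cl₂.
Cl₂ equivalent: 3.738 mg/L × 552,610 L = 2066 g.
Product at 77.7% available Cl: 2066 / 0.777 = 2659 g.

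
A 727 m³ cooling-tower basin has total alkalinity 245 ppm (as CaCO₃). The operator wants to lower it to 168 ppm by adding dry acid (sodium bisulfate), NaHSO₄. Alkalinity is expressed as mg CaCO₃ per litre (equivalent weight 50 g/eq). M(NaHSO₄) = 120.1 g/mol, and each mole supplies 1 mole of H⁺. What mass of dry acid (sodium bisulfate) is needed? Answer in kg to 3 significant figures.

Volume: 727 m³ = 727,000 L.
Alkalinity to neutralize: (245 − 168) = 77 mg/L as CaCO₃ × 727,000 L = 55,980 g as CaCO₃.
Equivalents of H⁺ required: 55,980 ÷ 50 g/eq = 1120 eq = 1120 mol NaHSO₄.
Mass of NaHSO₄: 1120 × 120.1 = 134,500 g.

134 kg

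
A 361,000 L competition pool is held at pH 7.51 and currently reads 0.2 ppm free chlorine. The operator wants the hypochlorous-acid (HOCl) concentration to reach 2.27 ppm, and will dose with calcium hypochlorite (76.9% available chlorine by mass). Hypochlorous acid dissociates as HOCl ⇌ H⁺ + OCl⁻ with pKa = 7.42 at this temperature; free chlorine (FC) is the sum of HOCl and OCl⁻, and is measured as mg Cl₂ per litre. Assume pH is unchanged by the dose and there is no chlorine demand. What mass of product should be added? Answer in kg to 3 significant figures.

2.28 kg

[OCl⁻]/[HOCl] = 10^(pH − pKa) = 10^(7.51 − 7.42) = 1.23; fraction as HOCl = 1/(1 + 1.23) = 0.4484.
Free chlorine required for 2.27 ppm HOCl: 2.27 / 0.4484 = 5.063 ppm.
FC to add: 5.063 − 0.2 = 4.863 mg/L as Cl₂.
Cl₂ equivalent: 4.863 mg/L × 361,000 L = 1755 g.
Product at 76.9% available Cl: 1755 / 0.769 = 2283 g.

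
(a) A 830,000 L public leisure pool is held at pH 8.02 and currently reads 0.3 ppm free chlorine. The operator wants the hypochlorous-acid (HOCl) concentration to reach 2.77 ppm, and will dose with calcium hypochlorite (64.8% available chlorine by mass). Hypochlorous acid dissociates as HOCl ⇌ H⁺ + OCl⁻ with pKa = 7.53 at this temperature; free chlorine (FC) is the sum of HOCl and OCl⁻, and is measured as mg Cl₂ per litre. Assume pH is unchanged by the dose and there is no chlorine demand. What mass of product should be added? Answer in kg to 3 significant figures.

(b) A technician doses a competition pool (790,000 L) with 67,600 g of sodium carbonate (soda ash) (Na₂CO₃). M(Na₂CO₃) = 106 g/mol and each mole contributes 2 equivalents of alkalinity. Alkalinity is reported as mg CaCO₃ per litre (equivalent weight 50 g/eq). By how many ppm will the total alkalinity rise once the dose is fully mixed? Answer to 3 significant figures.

(a) 14.1 kg; (b) 80.7 ppm

(a) [OCl⁻]/[HOCl] = 10^(pH − pKa) = 10^(8.02 − 7.53) = 3.09; fraction as HOCl = 1/(1 + 3.09) = 0.2445.
(a) Free chlorine required for 2.77 ppm HOCl: 2.77 / 0.2445 = 11.33 ppm.
(a) FC to add: 11.33 − 0.3 = 11.03 mg/L as Cl₂.
(a) Cl₂ equivalent: 11.03 mg/L × 830,000 L = 9155 g.
(a) Product at 64.8% available Cl: 9155 / 0.648 = 14,130 g.

(b) Moles of Na₂CO₃: 67,600 g ÷ 106 g/mol = 637.7 mol → 1275 eq of alkalinity.
(b) As CaCO₃: 1275 eq × 50 g/eq = 63,770 g.
(b) Rise: 63,770 g / 790,000 L × 1000 = 80.73 mg/L.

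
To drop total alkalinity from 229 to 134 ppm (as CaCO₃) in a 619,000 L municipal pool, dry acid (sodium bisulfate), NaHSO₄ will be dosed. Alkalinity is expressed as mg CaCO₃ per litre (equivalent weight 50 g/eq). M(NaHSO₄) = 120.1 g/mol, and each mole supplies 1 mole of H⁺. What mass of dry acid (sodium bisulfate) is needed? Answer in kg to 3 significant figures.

Alkalinity to neutralize: (229 − 134) = 95 mg/L as CaCO₃ × 619,000 L = 58,800 g as CaCO₃.
Equivalents of H⁺ required: 58,800 ÷ 50 g/eq = 1176 eq = 1176 mol NaHSO₄.
Mass of NaHSO₄: 1176 × 120.1 = 141,200 g.

141 kg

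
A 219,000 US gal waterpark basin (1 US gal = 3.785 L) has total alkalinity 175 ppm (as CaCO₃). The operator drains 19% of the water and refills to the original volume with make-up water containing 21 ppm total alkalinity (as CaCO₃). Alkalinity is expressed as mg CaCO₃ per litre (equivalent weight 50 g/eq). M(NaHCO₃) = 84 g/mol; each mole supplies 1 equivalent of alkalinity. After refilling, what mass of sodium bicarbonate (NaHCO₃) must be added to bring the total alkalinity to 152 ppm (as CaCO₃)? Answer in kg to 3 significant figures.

8.72 kg

Volume: 219,000 US gal × 3.785 L/gal = 828,915 L.
After draining 19% and refilling: 175 × 0.81 + 21 × 0.19 = 145.74 ppm.
Deficit to target: 152 − 145.74 = 6.26 mg/L.
As CaCO₃: 6.26 mg/L × 828,915 L = 5189 g; ÷ 50 g/eq ÷ 1 = 103.8 mol NaHCO₃.
Mass: 103.8 × 84 = 8718 g.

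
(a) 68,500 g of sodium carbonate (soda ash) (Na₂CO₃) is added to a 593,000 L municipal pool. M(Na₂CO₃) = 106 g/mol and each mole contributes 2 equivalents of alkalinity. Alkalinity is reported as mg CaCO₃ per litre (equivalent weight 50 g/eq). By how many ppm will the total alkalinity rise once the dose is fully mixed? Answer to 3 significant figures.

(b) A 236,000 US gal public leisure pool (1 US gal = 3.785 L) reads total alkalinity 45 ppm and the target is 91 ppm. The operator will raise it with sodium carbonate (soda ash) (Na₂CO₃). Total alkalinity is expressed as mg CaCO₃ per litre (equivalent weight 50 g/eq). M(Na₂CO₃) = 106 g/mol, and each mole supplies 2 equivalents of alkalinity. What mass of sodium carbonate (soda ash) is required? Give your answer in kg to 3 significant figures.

(a) 109 ppm; (b) 43.6 kg

(a) Moles of Na₂CO₃: 68,500 g ÷ 106 g/mol = 646.2 mol → 1292 eq of alkalinity.
(a) As CaCO₃: 1292 eq × 50 g/eq = 64,620 g.
(a) Rise: 64,620 g / 593,000 L × 1000 = 109 mg/L.

(b) Volume: 236,000 US gal × 3.785 L/gal = 893,260 L.
(b) Alkalinity to add: (91 − 45) = 46 mg/L as CaCO₃ × 893,260 L = 41,090 g as CaCO₃.
(b) Equivalents: 41,090 g ÷ 50 g/eq = 821.8 eq.
(b) Each mole of Na₂CO₃ supplies 2 eq, so 821.8 / 2 = 410.9 mol.
(b) Mass: 410.9 mol × 106 g/mol = 43,560 g.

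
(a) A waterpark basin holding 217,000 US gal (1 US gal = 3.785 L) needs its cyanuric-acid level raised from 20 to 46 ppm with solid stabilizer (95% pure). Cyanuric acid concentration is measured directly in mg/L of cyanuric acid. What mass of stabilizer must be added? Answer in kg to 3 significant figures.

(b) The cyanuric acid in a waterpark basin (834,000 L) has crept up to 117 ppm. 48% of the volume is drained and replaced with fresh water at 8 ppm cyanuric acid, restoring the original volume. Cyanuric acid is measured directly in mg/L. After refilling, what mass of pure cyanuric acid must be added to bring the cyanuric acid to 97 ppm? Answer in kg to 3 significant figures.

(a) Volume: 217,000 US gal × 3.785 L/gal = 821,345 L.
(a) CYA to add: (46 − 20) = 26 mg/L × 821,345 L = 21,350 g cyanuric acid.
(a) At 95% purity: 21,350 / 0.95 = 22,480 g product.

(b) After draining 48% and refilling: 117 × 0.52 + 8 × 0.48 = 64.68 ppm.
(b) Deficit to target: 97 − 64.68 = 32.32 mg/L.
(b) Mass: 32.32 mg/L × 834,000 L = 26,950 g cyanuric acid.

(a) 22.5 kg; (b) 27.0 kg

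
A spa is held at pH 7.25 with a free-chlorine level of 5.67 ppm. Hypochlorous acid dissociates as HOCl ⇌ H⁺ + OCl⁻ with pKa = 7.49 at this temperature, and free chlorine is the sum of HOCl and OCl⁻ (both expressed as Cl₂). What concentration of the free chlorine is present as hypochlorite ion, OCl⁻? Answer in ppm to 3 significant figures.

[OCl⁻]/[HOCl] = 10^(pH − pKa) = 10^(7.25 − 7.49) = 10^-0.24 = 0.5754.
Fraction as HOCl = 1 / (1 + 0.5754) = 0.6347.
OCl⁻ = (1 − 0.6347) × 5.67 ppm = 2.071 ppm.

2.07 ppm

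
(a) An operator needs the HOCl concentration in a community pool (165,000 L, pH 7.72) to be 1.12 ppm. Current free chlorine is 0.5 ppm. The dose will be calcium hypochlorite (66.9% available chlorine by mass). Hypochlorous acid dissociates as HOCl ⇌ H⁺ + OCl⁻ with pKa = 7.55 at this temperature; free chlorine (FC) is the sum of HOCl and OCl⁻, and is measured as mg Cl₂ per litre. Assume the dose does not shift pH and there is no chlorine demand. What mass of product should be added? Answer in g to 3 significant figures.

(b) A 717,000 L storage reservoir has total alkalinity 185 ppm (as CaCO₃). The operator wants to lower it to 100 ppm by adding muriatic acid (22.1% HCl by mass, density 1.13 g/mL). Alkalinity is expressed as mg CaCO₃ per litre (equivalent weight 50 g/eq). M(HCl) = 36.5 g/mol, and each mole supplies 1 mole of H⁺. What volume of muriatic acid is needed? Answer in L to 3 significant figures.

(a) 561 g; (b) 178 L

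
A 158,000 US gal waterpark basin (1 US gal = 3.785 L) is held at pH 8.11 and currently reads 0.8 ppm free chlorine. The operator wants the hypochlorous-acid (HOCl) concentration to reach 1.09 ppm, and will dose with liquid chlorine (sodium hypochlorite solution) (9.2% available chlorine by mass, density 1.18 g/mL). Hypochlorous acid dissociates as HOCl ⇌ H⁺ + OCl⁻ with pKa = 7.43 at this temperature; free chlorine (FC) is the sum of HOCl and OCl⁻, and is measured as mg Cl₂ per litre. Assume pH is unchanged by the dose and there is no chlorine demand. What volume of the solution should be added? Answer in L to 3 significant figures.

Volume: 158,000 US gal × 3.785 L/gal = 598,030 L.
[OCl⁻]/[HOCl] = 10^(pH − pKa) = 10^(8.11 − 7.43) = 4.786; fraction as HOCl = 1/(1 + 4.786) = 0.1728.
Free chlorine required for 1.09 ppm HOCl: 1.09 / 0.1728 = 6.307 ppm.
FC to add: 6.307 − 0.8 = 5.507 mg/L as Cl₂.
Cl₂ equivalent: 5.507 mg/L × 598,030 L = 3293 g.
Product at 9.2% available Cl: 3293 / 0.092 = 35,800 g.
Volume: 35,800 g ÷ 1.18 g/mL = 30,340 mL.

30.3 L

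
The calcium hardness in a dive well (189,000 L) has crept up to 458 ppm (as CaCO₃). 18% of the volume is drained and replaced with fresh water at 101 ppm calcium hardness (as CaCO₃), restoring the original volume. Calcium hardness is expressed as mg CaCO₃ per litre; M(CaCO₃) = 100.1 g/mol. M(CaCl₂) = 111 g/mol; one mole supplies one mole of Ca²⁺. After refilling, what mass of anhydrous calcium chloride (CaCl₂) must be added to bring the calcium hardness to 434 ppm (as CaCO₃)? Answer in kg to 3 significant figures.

After draining 18% and refilling: 458 × 0.82 + 101 × 0.18 = 393.74 ppm.
Deficit to target: 434 − 393.74 = 40.26 mg/L.
As CaCO₃: 40.26 mg/L × 189,000 L = 7609 g; ÷ 100.1 = 76.02 mol Ca²⁺.
Mass: 76.02 × 111 = 8438 g.

8.44 kg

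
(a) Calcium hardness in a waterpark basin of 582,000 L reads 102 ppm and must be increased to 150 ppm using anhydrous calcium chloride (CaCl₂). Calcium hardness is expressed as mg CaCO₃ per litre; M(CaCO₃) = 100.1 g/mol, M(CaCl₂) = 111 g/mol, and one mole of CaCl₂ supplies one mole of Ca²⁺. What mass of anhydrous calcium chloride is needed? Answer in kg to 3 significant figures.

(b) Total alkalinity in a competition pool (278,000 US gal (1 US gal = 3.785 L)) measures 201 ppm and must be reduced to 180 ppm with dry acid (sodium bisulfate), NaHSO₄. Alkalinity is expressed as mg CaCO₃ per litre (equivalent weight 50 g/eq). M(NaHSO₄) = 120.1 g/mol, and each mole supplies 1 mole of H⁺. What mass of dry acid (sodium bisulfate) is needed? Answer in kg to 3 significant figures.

(a) 31.0 kg; (b) 53.1 kg

(a) Hardness to add: (150 − 102) = 48 mg/L as CaCO₃ × 582,000 L = 27,940 g as CaCO₃.
(a) Moles of Ca²⁺ (1 mol Ca²⁺ ≡ 1 mol CaCO₃): 27,940 / 100.1 g/mol = 279.1 mol.
(a) Mass of CaCl₂: 279.1 × 111 = 30,980 g.

(b) Volume: 278,000 US gal × 3.785 L/gal = 1,052,230 L.
(b) Alkalinity to neutralize: (201 − 180) = 21 mg/L as CaCO₃ × 1,052,230 L = 22,100 g as CaCO₃.
(b) Equivalents of H⁺ required: 22,100 ÷ 50 g/eq = 441.9 eq = 441.9 mol NaHSO₄.
(b) Mass of NaHSO₄: 441.9 × 120.1 = 53,080 g.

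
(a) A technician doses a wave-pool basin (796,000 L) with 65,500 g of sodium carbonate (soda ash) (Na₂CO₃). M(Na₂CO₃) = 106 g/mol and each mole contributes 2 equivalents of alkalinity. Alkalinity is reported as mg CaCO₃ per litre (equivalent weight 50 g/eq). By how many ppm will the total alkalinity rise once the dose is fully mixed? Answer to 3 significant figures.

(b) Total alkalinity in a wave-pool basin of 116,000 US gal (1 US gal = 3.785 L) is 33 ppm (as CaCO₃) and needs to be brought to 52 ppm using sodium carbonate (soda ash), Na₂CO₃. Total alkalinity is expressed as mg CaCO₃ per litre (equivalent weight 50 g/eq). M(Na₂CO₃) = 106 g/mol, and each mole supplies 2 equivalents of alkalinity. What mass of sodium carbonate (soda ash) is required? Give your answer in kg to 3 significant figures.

(a) 77.6 ppm; (b) 8.84 kg

(a) Moles of Na₂CO₃: 65,500 g ÷ 106 g/mol = 617.9 mol → 1236 eq of alkalinity.
(a) As CaCO₃: 1236 eq × 50 g/eq = 61,790 g.
(a) Rise: 61,790 g / 796,000 L × 1000 = 77.63 mg/L.

(b) Volume: 116,000 US gal × 3.785 L/gal = 439,060 L.
(b) Alkalinity to add: (52 − 33) = 19 mg/L as CaCO₃ × 439,060 L = 8342 g as CaCO₃.
(b) Equivalents: 8342 g ÷ 50 g/eq = 166.8 eq.
(b) Each mole of Na₂CO₃ supplies 2 eq, so 166.8 / 2 = 83.42 mol.
(b) Mass: 83.42 mol × 106 g/mol = 8843 g.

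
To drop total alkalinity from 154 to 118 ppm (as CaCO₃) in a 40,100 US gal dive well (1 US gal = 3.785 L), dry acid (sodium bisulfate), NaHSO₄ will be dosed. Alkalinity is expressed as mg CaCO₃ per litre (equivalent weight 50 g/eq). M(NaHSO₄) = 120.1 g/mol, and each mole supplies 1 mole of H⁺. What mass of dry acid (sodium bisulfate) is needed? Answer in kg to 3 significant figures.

13.1 kg

Volume: 40,100 US gal × 3.785 L/gal = 151,778 L.
Alkalinity to neutralize: (154 − 118) = 36 mg/L as CaCO₃ × 151,778 L = 5464 g as CaCO₃.
Equivalents of H⁺ required: 5464 ÷ 50 g/eq = 109.3 eq = 109.3 mol NaHSO₄.
Mass of NaHSO₄: 109.3 × 120.1 = 13,120 g.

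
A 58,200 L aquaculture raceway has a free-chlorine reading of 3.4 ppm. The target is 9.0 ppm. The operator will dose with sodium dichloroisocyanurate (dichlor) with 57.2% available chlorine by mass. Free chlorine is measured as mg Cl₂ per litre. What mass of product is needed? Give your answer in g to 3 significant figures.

Chlorine deficit: 9.0 − 3.4 = 5.6 ppm = 5.6 mg/L as Cl₂.
Cl₂ equivalent needed: 5.6 mg/L × 58,200 L = 325,900 mg = 325.9 g.
Product at 57.2% available chlorine: 325.9 / 0.572 = 569.8 g.

570 g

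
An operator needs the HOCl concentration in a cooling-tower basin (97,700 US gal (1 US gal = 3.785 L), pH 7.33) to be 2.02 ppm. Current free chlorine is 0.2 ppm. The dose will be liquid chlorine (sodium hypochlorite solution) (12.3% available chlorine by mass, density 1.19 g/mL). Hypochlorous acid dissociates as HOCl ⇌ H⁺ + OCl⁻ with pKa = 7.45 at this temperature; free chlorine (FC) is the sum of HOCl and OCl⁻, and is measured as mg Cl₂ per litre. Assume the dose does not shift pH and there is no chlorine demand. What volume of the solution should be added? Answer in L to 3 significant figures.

8.47 L

Volume: 97,700 US gal × 3.785 L/gal = 369,794 L.
[OCl⁻]/[HOCl] = 10^(pH − pKa) = 10^(7.33 − 7.45) = 0.7586; fraction as HOCl = 1/(1 + 0.7586) = 0.5686.
Free chlorine required for 2.02 ppm HOCl: 2.02 / 0.5686 = 3.552 ppm.
FC to add: 3.552 − 0.2 = 3.352 mg/L as Cl₂.
Cl₂ equivalent: 3.352 mg/L × 369,794 L = 1240 g.
Product at 12.3% available Cl: 1240 / 0.123 = 10,080 g.
Volume: 10,080 g ÷ 1.19 g/mL = 8469 mL.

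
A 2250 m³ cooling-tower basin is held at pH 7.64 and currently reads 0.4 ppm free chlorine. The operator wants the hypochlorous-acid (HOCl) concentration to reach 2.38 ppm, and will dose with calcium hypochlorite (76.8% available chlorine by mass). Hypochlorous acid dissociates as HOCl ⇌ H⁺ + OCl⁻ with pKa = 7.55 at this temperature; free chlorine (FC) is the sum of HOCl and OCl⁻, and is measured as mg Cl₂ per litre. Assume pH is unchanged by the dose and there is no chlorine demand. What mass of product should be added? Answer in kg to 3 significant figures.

14.4 kg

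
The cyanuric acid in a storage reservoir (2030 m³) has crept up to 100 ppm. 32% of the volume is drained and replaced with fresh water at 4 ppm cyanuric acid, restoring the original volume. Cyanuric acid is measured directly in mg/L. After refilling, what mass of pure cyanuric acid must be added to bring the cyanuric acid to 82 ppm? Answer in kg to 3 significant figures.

25.8 kg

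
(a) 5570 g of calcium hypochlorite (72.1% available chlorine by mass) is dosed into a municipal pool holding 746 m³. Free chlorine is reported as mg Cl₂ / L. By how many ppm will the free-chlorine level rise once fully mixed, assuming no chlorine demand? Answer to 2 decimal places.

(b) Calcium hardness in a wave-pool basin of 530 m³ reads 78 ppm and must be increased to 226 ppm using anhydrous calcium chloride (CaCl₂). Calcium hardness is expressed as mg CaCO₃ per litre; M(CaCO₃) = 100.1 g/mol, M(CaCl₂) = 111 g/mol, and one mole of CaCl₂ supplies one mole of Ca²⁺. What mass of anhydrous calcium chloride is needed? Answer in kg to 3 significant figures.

(a) 5.38 ppm; (b) 87.0 kg

(a) Volume: 746 m³ = 746,000 L.
(a) Available chlorine delivered: 5570 g × 0.721 = 4016 g as Cl₂.
(a) Concentration rise: 4016 g / 746,000 L = 5.383 mg/L = 5.38 ppm.

(b) Volume: 530 m³ = 530,000 L.
(b) Hardness to add: (226 − 78) = 148 mg/L as CaCO₃ × 530,000 L = 78,440 g as CaCO₃.
(b) Moles of Ca²⁺ (1 mol Ca²⁺ ≡ 1 mol CaCO₃): 78,440 / 100.1 g/mol = 783.6 mol.
(b) Mass of CaCl₂: 783.6 × 111 = 86,980 g.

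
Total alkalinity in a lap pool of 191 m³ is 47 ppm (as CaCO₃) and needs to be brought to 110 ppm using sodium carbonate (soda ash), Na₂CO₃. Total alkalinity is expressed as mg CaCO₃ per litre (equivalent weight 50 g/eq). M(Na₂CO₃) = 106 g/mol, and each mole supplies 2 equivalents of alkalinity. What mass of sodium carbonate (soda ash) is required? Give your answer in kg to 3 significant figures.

Volume: 191 m³ = 191,000 L.
Alkalinity to add: (110 − 47) = 63 mg/L as CaCO₃ × 191,000 L = 12,030 g as CaCO₃.
Equivalents: 12,030 g ÷ 50 g/eq = 240.7 eq.
Each mole of Na₂CO₃ supplies 2 eq, so 240.7 / 2 = 120.3 mol.
Mass: 120.3 mol × 106 g/mol = 12,750 g.

12.8 kg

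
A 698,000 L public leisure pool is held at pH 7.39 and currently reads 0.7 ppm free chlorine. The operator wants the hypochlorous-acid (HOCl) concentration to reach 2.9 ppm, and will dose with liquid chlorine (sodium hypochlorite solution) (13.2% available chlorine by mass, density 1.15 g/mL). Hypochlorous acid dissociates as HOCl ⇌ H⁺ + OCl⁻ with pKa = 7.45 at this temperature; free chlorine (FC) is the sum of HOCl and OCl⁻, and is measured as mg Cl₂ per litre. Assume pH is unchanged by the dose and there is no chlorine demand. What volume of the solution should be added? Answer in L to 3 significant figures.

21.7 L

[OCl⁻]/[HOCl] = 10^(pH − pKa) = 10^(7.39 − 7.45) = 0.871; fraction as HOCl = 1/(1 + 0.871) = 0.5345.
Free chlorine required for 2.9 ppm HOCl: 2.9 / 0.5345 = 5.426 ppm.
FC to add: 5.426 − 0.7 = 4.726 mg/L as Cl₂.
Cl₂ equivalent: 4.726 mg/L × 698,000 L = 3299 g.
Product at 13.2% available Cl: 3299 / 0.132 = 24,990 g.
Volume: 24,990 g ÷ 1.15 g/mL = 21,730 mL.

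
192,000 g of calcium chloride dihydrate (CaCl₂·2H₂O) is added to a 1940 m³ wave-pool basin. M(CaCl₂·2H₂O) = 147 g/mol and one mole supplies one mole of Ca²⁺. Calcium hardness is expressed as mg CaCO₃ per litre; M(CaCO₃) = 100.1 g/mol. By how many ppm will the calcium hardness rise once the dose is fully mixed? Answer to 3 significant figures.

Volume: 1940 m³ = 1,940,000 L.
Moles of Ca²⁺: 192,000 g ÷ 147 g/mol = 1306 mol.
As CaCO₃: 1306 mol × 100.1 g/mol = 130,700 g.
Rise: 130,700 g / 1,940,000 L × 1000 = 67.39 mg/L.

67.4 ppm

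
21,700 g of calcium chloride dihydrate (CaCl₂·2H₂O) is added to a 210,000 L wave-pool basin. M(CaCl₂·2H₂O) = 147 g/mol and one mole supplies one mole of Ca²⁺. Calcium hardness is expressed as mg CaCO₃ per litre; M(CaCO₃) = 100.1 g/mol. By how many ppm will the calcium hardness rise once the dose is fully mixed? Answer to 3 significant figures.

70.4 ppm

Moles of Ca²⁺: 21,700 g ÷ 147 g/mol = 147.6 mol.
As CaCO₃: 147.6 mol × 100.1 g/mol = 14,780 g.
Rise: 14,780 g / 210,000 L × 1000 = 70.37 mg/L.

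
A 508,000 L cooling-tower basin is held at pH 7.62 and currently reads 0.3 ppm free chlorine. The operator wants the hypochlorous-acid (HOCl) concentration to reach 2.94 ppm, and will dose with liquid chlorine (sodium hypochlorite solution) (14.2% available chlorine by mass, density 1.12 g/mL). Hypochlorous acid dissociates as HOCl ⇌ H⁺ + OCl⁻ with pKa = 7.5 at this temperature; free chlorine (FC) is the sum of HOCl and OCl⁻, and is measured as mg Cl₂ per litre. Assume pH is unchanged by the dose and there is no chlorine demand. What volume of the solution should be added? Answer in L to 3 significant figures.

[OCl⁻]/[HOCl] = 10^(pH − pKa) = 10^(7.62 − 7.5) = 1.318; fraction as HOCl = 1/(1 + 1.318) = 0.4314.
Free chlorine required for 2.94 ppm HOCl: 2.94 / 0.4314 = 6.816 ppm.
FC to add: 6.816 − 0.3 = 6.516 mg/L as Cl₂.
Cl₂ equivalent: 6.516 mg/L × 508,000 L = 3310 g.
Product at 14.2% available Cl: 3310 / 0.142 = 23,310 g.
Volume: 23,310 g ÷ 1.12 g/mL = 20,810 mL.

20.8 L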